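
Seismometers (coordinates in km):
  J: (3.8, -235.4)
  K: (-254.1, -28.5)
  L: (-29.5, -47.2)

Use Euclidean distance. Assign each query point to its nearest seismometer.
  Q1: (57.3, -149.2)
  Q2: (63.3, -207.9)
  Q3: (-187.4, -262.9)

Q1→J; Q2→J; Q3→J

Q1 at (57.3, -149.2):
  J: 101.5 km
  K: 334.0 km
  L: 133.9 km
  → nearest: J (101.5 km)
Q2 at (63.3, -207.9):
  J: 65.5 km
  K: 364.6 km
  L: 185.6 km
  → nearest: J (65.5 km)
Q3 at (-187.4, -262.9):
  J: 193.2 km
  K: 243.7 km
  L: 267.3 km
  → nearest: J (193.2 km)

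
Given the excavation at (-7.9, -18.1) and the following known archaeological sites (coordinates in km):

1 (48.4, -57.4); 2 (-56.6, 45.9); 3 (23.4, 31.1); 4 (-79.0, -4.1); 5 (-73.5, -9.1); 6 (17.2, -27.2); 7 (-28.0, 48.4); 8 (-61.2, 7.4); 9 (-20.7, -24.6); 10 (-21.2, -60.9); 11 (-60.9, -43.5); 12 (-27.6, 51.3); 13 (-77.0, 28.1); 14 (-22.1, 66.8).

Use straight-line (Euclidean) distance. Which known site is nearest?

Distances from (-7.9, -18.1):
1: 68.7 km
2: 80.4 km
3: 58.3 km
4: 72.5 km
5: 66.2 km
6: 26.7 km
7: 69.5 km
8: 59.1 km
9: 14.4 km
10: 44.8 km
11: 58.8 km
12: 72.1 km
13: 83.1 km
14: 86.1 km
Minimum: 9 at 14.4 km.

9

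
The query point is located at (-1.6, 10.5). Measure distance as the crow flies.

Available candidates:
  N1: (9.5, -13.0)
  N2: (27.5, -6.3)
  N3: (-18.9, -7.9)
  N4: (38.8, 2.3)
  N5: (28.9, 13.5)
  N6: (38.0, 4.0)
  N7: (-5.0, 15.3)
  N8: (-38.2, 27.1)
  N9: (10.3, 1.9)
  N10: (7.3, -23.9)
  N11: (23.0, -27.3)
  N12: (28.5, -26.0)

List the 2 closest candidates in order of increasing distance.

N7, N9

Distances from (-1.6, 10.5):
N1: √((11.1)² + (-23.5)²) = √(123.210 + 552.250) = 26.0
N2: √((29.1)² + (-16.8)²) = √(846.810 + 282.240) = 33.6
N3: √((-17.3)² + (-18.4)²) = √(299.290 + 338.560) = 25.3
N4: √((40.4)² + (-8.2)²) = √(1632.160 + 67.240) = 41.2
N5: √((30.5)² + (3.0)²) = √(930.250 + 9.000) = 30.6
N6: √((39.6)² + (-6.5)²) = √(1568.160 + 42.250) = 40.1
N7: √((-3.4)² + (4.8)²) = √(11.560 + 23.040) = 5.9
N8: √((-36.6)² + (16.6)²) = √(1339.560 + 275.560) = 40.2
N9: √((11.9)² + (-8.6)²) = √(141.610 + 73.960) = 14.7
N10: √((8.9)² + (-34.4)²) = √(79.210 + 1183.360) = 35.5
N11: √((24.6)² + (-37.8)²) = √(605.160 + 1428.840) = 45.1
N12: √((30.1)² + (-36.5)²) = √(906.010 + 1332.250) = 47.3
Sorted: N7 (5.9) < N9 (14.7) < N3 (25.3) < N1 (26.0) < …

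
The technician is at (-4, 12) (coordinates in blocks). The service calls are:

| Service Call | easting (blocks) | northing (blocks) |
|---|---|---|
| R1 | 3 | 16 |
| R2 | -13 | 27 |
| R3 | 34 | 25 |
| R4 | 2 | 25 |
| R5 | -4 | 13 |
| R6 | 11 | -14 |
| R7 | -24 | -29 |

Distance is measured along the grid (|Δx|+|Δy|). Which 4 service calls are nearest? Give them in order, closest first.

R5, R1, R4, R2

Distances from (-4, 12):
R1: 11 blocks
R2: 24 blocks
R3: 51 blocks
R4: 19 blocks
R5: 1 blocks
R6: 41 blocks
R7: 61 blocks
Sorted: R5 (1 blocks) < R1 (11 blocks) < R4 (19 blocks) < R2 (24 blocks) < R6 (41 blocks) < R3 (51 blocks) < …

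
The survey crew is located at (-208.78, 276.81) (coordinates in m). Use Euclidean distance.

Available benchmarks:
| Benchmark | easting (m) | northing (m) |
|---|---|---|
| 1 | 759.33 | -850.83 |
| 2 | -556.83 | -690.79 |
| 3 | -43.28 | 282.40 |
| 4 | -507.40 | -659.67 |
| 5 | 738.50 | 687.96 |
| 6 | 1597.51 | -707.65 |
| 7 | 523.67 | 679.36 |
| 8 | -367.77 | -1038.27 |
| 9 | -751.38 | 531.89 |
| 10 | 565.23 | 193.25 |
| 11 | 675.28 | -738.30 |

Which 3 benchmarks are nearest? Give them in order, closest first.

3, 9, 10

Distances from (-208.78, 276.81):
1: √((968.11)² + (-1127.64)²) = √(937236.9721 + 1271571.9696) = 1486.21 m
2: √((-348.05)² + (-967.60)²) = √(121138.8025 + 936249.7600) = 1028.29 m
3: √((165.50)² + (5.59)²) = √(27390.2500 + 31.2481) = 165.59 m
4: √((-298.62)² + (-936.48)²) = √(89173.9044 + 876994.7904) = 982.94 m
5: √((947.28)² + (411.15)²) = √(897339.3984 + 169044.3225) = 1032.66 m
6: √((1806.29)² + (-984.46)²) = √(3262683.5641 + 969161.4916) = 2057.14 m
7: √((732.45)² + (402.55)²) = √(536483.0025 + 162046.5025) = 835.78 m
8: √((-158.99)² + (-1315.08)²) = √(25277.8201 + 1729435.4064) = 1324.66 m
9: √((-542.60)² + (255.08)²) = √(294414.7600 + 65065.8064) = 599.57 m
10: √((774.01)² + (-83.56)²) = √(599091.4801 + 6982.2736) = 778.51 m
11: √((884.06)² + (-1015.11)²) = √(781562.0836 + 1030448.3121) = 1346.11 m
Sorted: 3 (165.59 m) < 9 (599.57 m) < 10 (778.51 m) < 7 (835.78 m) < 4 (982.94 m) < …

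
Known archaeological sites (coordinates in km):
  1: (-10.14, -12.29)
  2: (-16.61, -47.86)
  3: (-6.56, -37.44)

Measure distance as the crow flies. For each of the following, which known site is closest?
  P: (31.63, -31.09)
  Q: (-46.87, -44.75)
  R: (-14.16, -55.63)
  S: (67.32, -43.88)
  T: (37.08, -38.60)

P→3; Q→2; R→2; S→3; T→3

P at (31.63, -31.09):
  1: √((-41.77)² + (18.80)²) = √(1744.7329 + 353.4400) = 45.81 km
  2: √((-48.24)² + (-16.77)²) = √(2327.0976 + 281.2329) = 51.07 km
  3: √((-38.19)² + (-6.35)²) = √(1458.4761 + 40.3225) = 38.71 km
  → nearest: 3 (38.71 km)
Q at (-46.87, -44.75):
  1: √((36.73)² + (32.46)²) = √(1349.0929 + 1053.6516) = 49.02 km
  2: √((30.26)² + (-3.11)²) = √(915.6676 + 9.6721) = 30.42 km
  3: √((40.31)² + (7.31)²) = √(1624.8961 + 53.4361) = 40.97 km
  → nearest: 2 (30.42 km)
R at (-14.16, -55.63):
  1: √((4.02)² + (43.34)²) = √(16.1604 + 1878.3556) = 43.53 km
  2: √((-2.45)² + (7.77)²) = √(6.0025 + 60.3729) = 8.15 km
  3: √((7.60)² + (18.19)²) = √(57.7600 + 330.8761) = 19.71 km
  → nearest: 2 (8.15 km)
S at (67.32, -43.88):
  1: √((-77.46)² + (31.59)²) = √(6000.0516 + 997.9281) = 83.65 km
  2: √((-83.93)² + (-3.98)²) = √(7044.2449 + 15.8404) = 84.02 km
  3: √((-73.88)² + (6.44)²) = √(5458.2544 + 41.4736) = 74.16 km
  → nearest: 3 (74.16 km)
T at (37.08, -38.60):
  1: √((-47.22)² + (26.31)²) = √(2229.7284 + 692.2161) = 54.06 km
  2: √((-53.69)² + (-9.26)²) = √(2882.6161 + 85.7476) = 54.48 km
  3: √((-43.64)² + (1.16)²) = √(1904.4496 + 1.3456) = 43.66 km
  → nearest: 3 (43.66 km)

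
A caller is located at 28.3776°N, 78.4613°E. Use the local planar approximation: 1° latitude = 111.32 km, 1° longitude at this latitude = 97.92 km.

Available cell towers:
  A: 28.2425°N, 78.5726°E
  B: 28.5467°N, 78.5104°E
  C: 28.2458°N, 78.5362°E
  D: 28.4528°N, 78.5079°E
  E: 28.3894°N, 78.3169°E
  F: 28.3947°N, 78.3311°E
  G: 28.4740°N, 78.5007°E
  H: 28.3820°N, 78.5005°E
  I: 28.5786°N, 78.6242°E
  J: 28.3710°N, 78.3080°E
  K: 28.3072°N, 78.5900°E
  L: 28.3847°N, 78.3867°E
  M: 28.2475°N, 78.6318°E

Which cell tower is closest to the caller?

H

Distances from 28.3776°N, 78.4613°E:
A: √((-0.1351·111.32)² + (0.1113·97.92)²) = √(226.181507 + 118.777215) = 18.5731 km
B: √((0.1691·111.32)² + (0.0491·97.92)²) = √(354.350957 + 23.115633) = 19.4285 km
C: √((-0.1318·111.32)² + (0.0749·97.92)²) = √(215.266880 + 53.790607) = 16.4030 km
D: √((0.0752·111.32)² + (0.0466·97.92)²) = √(70.078061 + 20.821626) = 9.5341 km
E: √((0.0118·111.32)² + (-0.1444·97.92)²) = √(1.725482 + 199.929646) = 14.2005 km
F: √((0.0171·111.32)² + (-0.1302·97.92)²) = √(3.623586 + 162.541693) = 12.8905 km
G: √((0.0964·111.32)² + (0.0394·97.92)²) = √(115.159684 + 14.884534) = 11.4037 km
H: √((0.0044·111.32)² + (0.0392·97.92)²) = √(0.239912 + 14.733806) = 3.8696 km
I: √((0.2010·111.32)² + (0.1629·97.92)²) = √(500.654945 + 254.439761) = 27.4790 km
J: √((-0.0066·111.32)² + (-0.1533·97.92)²) = √(0.539802 + 225.334204) = 15.0291 km
K: √((-0.0704·111.32)² + (0.1287·97.92)²) = √(61.417440 + 158.818066) = 14.8403 km
L: √((0.0071·111.32)² + (-0.0746·97.92)²) = √(0.624688 + 53.360571) = 7.3475 km
M: √((-0.1301·111.32)² + (0.1705·97.92)²) = √(209.749526 + 278.735046) = 22.1017 km
Minimum: H at 3.8696 km.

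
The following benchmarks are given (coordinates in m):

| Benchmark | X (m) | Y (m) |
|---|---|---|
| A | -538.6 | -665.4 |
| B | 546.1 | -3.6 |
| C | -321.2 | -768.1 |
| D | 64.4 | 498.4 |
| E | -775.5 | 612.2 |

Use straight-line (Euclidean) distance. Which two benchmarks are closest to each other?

A and C

Pairwise distances:
A–C: √((217.4)² + (-102.7)²) = √(47262.760 + 10547.290) = 240.4 m
B–D: √((-481.7)² + (502.0)²) = √(232034.890 + 252004.000) = 695.7 m
D–E: √((-839.9)² + (113.8)²) = √(705432.010 + 12950.440) = 847.6 m
B–C: √((-867.3)² + (-764.5)²) = √(752209.290 + 584460.250) = 1156.1 m
A–B: √((1084.7)² + (661.8)²) = √(1176574.090 + 437979.240) = 1270.7 m
A–E: √((-236.9)² + (1277.6)²) = √(56121.610 + 1632261.760) = 1299.4 m
A–D: √((603.0)² + (1163.8)²) = √(363609.000 + 1354430.440) = 1310.7 m
C–D: √((385.6)² + (1266.5)²) = √(148687.360 + 1604022.250) = 1323.9 m
C–E: √((-454.3)² + (1380.3)²) = √(206388.490 + 1905228.090) = 1453.1 m
B–E: √((-1321.6)² + (615.8)²) = √(1746626.560 + 379209.640) = 1458.0 m
Closest pair: A–C at 240.4 m.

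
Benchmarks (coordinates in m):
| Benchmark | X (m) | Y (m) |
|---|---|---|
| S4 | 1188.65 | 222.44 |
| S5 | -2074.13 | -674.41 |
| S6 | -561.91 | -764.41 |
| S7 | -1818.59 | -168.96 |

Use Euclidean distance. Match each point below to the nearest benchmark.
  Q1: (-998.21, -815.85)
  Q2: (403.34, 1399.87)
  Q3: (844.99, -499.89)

Q1→S6; Q2→S4; Q3→S4

Q1 at (-998.21, -815.85):
  S4: 2420.83 m
  S5: 1085.18 m
  S6: 439.32 m
  S7: 1044.74 m
  → nearest: S6 (439.32 m)
Q2 at (403.34, 1399.87):
  S4: 1415.29 m
  S5: 3231.18 m
  S6: 2369.77 m
  S7: 2719.96 m
  → nearest: S4 (1415.29 m)
Q3 at (844.99, -499.89):
  S4: 799.91 m
  S5: 2924.33 m
  S6: 1431.55 m
  S7: 2684.06 m
  → nearest: S4 (799.91 m)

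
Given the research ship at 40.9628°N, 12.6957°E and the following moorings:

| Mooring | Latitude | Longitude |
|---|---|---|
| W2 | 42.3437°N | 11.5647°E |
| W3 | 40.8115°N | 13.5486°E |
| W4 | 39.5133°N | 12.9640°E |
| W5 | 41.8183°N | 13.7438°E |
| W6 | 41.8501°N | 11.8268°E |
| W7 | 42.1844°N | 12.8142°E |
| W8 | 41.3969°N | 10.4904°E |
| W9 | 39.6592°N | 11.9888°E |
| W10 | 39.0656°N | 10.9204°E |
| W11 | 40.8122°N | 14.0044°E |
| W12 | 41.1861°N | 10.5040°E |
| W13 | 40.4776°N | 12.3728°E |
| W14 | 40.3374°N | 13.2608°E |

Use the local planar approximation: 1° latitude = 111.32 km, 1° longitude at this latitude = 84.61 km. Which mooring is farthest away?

Distances from 40.9628°N, 12.6957°E:
W2: √((1.3809·111.32)² + (-1.1310·84.61)²) = √(23630.388106 + 9157.324411) = 181.0738 km
W3: √((-0.1513·111.32)² + (0.8529·84.61)²) = √(283.677082 + 5207.623989) = 74.1033 km
W4: √((-1.4495·111.32)² + (0.2683·84.61)²) = √(26036.513888 + 515.329181) = 162.9474 km
W5: √((0.8555·111.32)² + (1.0481·84.61)²) = √(9069.564278 + 7864.096464) = 130.1294 km
W6: √((0.8873·111.32)² + (-0.8689·84.61)²) = √(9756.349697 + 5404.841774) = 123.1308 km
W7: √((1.2216·111.32)² + (0.1185·84.61)²) = √(18492.875396 + 100.526391) = 136.3576 km
W8: √((0.4341·111.32)² + (-2.2053·84.61)²) = √(2335.210136 + 34815.989687) = 192.7465 km
W9: √((-1.3036·111.32)² + (-0.7069·84.61)²) = √(21058.871711 + 3577.332873) = 156.9592 km
W10: √((-1.8972·111.32)² + (-1.7753·84.61)²) = √(44603.878823 + 22562.483219) = 259.1647 km
W11: √((-0.1506·111.32)² + (1.3087·84.61)²) = √(281.058251 + 12260.935137) = 111.9910 km
W12: √((0.2233·111.32)² + (-2.1917·84.61)²) = √(617.908033 + 34387.896059) = 187.0984 km
W13: √((-0.4852·111.32)² + (-0.3229·84.61)²) = √(2917.346267 + 746.413490) = 60.5290 km
W14: √((-0.6254·111.32)² + (0.5651·84.61)²) = √(4846.878679 + 2286.093583) = 84.4569 km
Maximum: W10 at 259.1647 km.

W10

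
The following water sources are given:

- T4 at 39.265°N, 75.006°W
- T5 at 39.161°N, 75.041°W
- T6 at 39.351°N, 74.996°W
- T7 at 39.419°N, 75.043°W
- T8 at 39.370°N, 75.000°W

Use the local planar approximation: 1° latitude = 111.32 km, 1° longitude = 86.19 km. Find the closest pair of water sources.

T6 and T8

Pairwise distances:
T4–T5: √((-0.104·111.32)² + (-0.035·86.19)²) = √(134.03341 + 9.10018) = 11.964 km
T4–T6: √((0.086·111.32)² + (0.010·86.19)²) = √(91.65229 + 0.74287) = 9.612 km
T4–T7: √((0.154·111.32)² + (-0.037·86.19)²) = √(293.89205 + 10.16991) = 17.437 km
T4–T8: √((0.105·111.32)² + (0.006·86.19)²) = √(136.62337 + 0.26743) = 11.700 km
T5–T6: √((0.190·111.32)² + (0.045·86.19)²) = √(447.35634 + 15.04315) = 21.503 km
T5–T7: √((0.258·111.32)² + (-0.002·86.19)²) = √(824.87057 + 0.02971) = 28.721 km
T5–T8: √((0.209·111.32)² + (0.041·86.19)²) = √(541.30117 + 12.48767) = 23.533 km
T6–T7: √((0.068·111.32)² + (-0.047·86.19)²) = √(57.30127 + 16.41003) = 8.586 km
T6–T8: √((0.019·111.32)² + (-0.004·86.19)²) = √(4.47356 + 0.11886) = 2.143 km
T7–T8: √((-0.049·111.32)² + (0.043·86.19)²) = √(29.75353 + 13.73570) = 6.595 km
Closest pair: T6–T8 at 2.143 km.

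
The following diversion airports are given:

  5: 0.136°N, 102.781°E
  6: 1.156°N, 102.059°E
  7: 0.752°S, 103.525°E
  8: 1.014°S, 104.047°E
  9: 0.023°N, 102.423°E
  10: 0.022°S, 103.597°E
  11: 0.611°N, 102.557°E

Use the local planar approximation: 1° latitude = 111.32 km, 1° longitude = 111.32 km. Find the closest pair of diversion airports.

Pairwise distances:
5–6: 139.114 km
5–7: 128.962 km
5–8: 190.395 km
5–9: 41.791 km
5–10: 92.524 km
5–11: 58.462 km
6–7: 267.854 km
6–8: 327.611 km
6–9: 132.475 km
6–10: 215.660 km
6–11: 82.183 km
7–8: 65.018 km
7–9: 149.974 km
7–10: 81.658 km
7–11: 186.101 km
8–9: 214.497 km
8–10: 121.260 km
8–11: 245.428 km
9–10: 130.786 km
9–11: 67.134 km
10–11: 135.531 km
Closest pair: 5–9 at 41.791 km.

5 and 9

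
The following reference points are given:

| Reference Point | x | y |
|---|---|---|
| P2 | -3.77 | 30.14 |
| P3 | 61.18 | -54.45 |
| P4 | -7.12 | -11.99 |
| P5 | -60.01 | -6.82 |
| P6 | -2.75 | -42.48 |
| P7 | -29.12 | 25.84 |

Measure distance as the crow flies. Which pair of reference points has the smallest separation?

Pairwise distances:
P2–P7: √((-25.35)² + (-4.30)²) = √(642.6225 + 18.4900) = 25.71
P4–P6: √((4.37)² + (-30.49)²) = √(19.0969 + 929.6401) = 30.80
P2–P4: √((-3.35)² + (-42.13)²) = √(11.2225 + 1774.9369) = 42.26
P4–P7: √((-22.00)² + (37.83)²) = √(484.0000 + 1431.1089) = 43.76
P5–P7: √((30.89)² + (32.66)²) = √(954.1921 + 1066.6756) = 44.95
P4–P5: √((-52.89)² + (5.17)²) = √(2797.3521 + 26.7289) = 53.14
P3–P6: √((-63.93)² + (11.97)²) = √(4087.0449 + 143.2809) = 65.04
P2–P5: √((-56.24)² + (-36.96)²) = √(3162.9376 + 1366.0416) = 67.30
P5–P6: √((57.26)² + (-35.66)²) = √(3278.7076 + 1271.6356) = 67.46
P2–P6: √((1.02)² + (-72.62)²) = √(1.0404 + 5273.6644) = 72.63
P6–P7: √((-26.37)² + (68.32)²) = √(695.3769 + 4667.6224) = 73.23
P3–P4: √((-68.30)² + (42.46)²) = √(4664.8900 + 1802.8516) = 80.42
P2–P3: √((64.95)² + (-84.59)²) = √(4218.5025 + 7155.4681) = 106.65
P3–P7: √((-90.30)² + (80.29)²) = √(8154.0900 + 6446.4841) = 120.83
P3–P5: √((-121.19)² + (47.63)²) = √(14687.0161 + 2268.6169) = 130.21
Closest pair: P2–P7 at 25.71.

P2 and P7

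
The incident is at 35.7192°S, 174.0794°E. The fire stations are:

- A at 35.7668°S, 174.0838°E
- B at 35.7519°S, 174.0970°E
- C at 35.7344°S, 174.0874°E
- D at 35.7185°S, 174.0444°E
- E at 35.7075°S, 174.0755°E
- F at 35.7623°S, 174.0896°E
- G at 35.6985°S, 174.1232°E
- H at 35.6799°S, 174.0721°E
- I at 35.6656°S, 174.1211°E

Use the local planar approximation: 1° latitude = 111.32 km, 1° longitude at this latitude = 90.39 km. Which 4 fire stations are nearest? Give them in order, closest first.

E, C, D, B

Distances from 35.7192°S, 174.0794°E:
A: √((-0.0476·111.32)² + (0.0044·90.39)²) = √(28.077621 + 0.158178) = 5.3137 km
B: √((-0.0327·111.32)² + (0.0176·90.39)²) = √(13.250794 + 2.530848) = 3.9726 km
C: √((-0.0152·111.32)² + (0.0080·90.39)²) = √(2.863081 + 0.522903) = 1.8401 km
D: √((0.0007·111.32)² + (-0.0350·90.39)²) = √(0.006072 + 10.008681) = 3.1646 km
E: √((0.0117·111.32)² + (-0.0039·90.39)²) = √(1.696360 + 0.124271) = 1.3493 km
F: √((-0.0431·111.32)² + (0.0102·90.39)²) = √(23.019768 + 0.850043) = 4.8857 km
G: √((0.0207·111.32)² + (0.0438·90.39)²) = √(5.309909 + 15.674330) = 4.5809 km
H: √((0.0393·111.32)² + (-0.0073·90.39)²) = √(19.139540 + 0.435398) = 4.4244 km
I: √((0.0536·111.32)² + (0.0417·90.39)²) = √(35.602129 + 14.207344) = 7.0576 km
Sorted: E (1.3493 km) < C (1.8401 km) < D (3.1646 km) < B (3.9726 km) < H (4.4244 km) < G (4.5809 km) < …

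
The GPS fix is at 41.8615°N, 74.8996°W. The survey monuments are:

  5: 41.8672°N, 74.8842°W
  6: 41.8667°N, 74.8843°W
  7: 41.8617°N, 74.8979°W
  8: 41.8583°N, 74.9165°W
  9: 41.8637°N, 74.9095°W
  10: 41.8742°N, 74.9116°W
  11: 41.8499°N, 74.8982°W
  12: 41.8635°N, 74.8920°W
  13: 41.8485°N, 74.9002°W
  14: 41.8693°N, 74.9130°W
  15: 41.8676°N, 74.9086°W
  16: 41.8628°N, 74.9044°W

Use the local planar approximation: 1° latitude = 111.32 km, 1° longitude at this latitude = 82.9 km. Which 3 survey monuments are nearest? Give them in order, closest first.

Distances from 41.8615°N, 74.8996°W:
5: √((0.0057·111.32)² + (0.0154·82.9)²) = √(0.402621 + 1.629861) = 1.4257 km
6: √((0.0052·111.32)² + (0.0153·82.9)²) = √(0.335084 + 1.608762) = 1.3942 km
7: √((0.0002·111.32)² + (0.0017·82.9)²) = √(0.000496 + 0.019861) = 0.1427 km
8: √((-0.0032·111.32)² + (-0.0169·82.9)²) = √(0.126896 + 1.962829) = 1.4456 km
9: √((0.0022·111.32)² + (-0.0099·82.9)²) = √(0.059978 + 0.673565) = 0.8565 km
10: √((0.0127·111.32)² + (-0.0120·82.9)²) = √(1.998729 + 0.989627) = 1.7287 km
11: √((-0.0116·111.32)² + (0.0014·82.9)²) = √(1.667487 + 0.013470) = 1.2965 km
12: √((0.0020·111.32)² + (0.0076·82.9)²) = √(0.049569 + 0.396950) = 0.6682 km
13: √((-0.0130·111.32)² + (-0.0006·82.9)²) = √(2.094272 + 0.002474) = 1.4480 km
14: √((0.0078·111.32)² + (-0.0134·82.9)²) = √(0.753938 + 1.234010) = 1.4099 km
15: √((0.0061·111.32)² + (-0.0090·82.9)²) = √(0.461112 + 0.556665) = 1.0088 km
16: √((0.0013·111.32)² + (-0.0048·82.9)²) = √(0.020943 + 0.158340) = 0.4234 km
Sorted: 7 (0.1427 km) < 16 (0.4234 km) < 12 (0.6682 km) < 9 (0.8565 km) < 15 (1.0088 km) < …

7, 16, 12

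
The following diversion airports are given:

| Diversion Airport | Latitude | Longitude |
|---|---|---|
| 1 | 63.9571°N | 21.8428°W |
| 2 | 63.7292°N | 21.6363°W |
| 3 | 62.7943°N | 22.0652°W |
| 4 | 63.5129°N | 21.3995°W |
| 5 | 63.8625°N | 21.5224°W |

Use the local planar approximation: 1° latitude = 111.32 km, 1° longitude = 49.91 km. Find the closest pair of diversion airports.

Pairwise distances:
2–5: √((0.1333·111.32)² + (0.1139·49.91)²) = √(220.194615 + 32.316371) = 15.8906 km
1–5: √((-0.0946·111.32)² + (0.3204·49.91)²) = √(110.899265 + 255.717326) = 19.1472 km
2–4: √((-0.2163·111.32)² + (0.2368·49.91)²) = √(579.774933 + 139.681386) = 26.8227 km
1–2: √((-0.2279·111.32)² + (0.2065·49.91)²) = √(643.628173 + 106.222190) = 27.3834 km
4–5: √((0.3496·111.32)² + (-0.1229·49.91)²) = √(1514.569627 + 37.625208) = 39.3979 km
1–4: √((-0.4442·111.32)² + (0.4433·49.91)²) = √(2445.138724 + 489.520183) = 54.1725 km
3–4: √((0.7186·111.32)² + (0.6657·49.91)²) = √(6399.128350 + 1103.906406) = 86.6201 km
2–3: √((-0.9349·111.32)² + (-0.4289·49.91)²) = √(10831.203483 + 458.233918) = 106.2518 km
3–5: √((1.0682·111.32)² + (0.5428·49.91)²) = √(14140.069452 + 733.930300) = 121.9590 km
1–3: √((-1.1628·111.32)² + (-0.2224·49.91)²) = √(16755.463325 + 123.209645) = 129.9179 km
Closest pair: 2–5 at 15.8906 km.

2 and 5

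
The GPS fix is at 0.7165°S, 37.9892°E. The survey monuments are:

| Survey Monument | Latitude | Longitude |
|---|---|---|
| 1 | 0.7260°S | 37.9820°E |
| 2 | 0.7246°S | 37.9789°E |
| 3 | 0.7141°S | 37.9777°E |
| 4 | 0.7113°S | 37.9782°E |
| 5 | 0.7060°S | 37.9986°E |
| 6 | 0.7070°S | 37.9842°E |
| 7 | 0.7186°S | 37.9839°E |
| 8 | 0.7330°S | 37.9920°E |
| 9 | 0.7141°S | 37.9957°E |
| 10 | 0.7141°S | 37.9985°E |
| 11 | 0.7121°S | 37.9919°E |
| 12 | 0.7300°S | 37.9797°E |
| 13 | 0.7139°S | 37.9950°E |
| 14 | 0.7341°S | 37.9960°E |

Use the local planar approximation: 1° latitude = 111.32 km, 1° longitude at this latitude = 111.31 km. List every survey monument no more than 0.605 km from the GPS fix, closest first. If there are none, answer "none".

Distances from 0.7165°S, 37.9892°E:
1: 1.3269 km
2: 1.4586 km
3: 1.3076 km
4: 1.3543 km
5: 1.5688 km
6: 1.1950 km
7: 0.6346 km
8: 1.8630 km
9: 0.7713 km
10: 1.0691 km
11: 0.5747 km
12: 1.8376 km
13: 0.7075 km
14: 2.1004 km
Threshold 0.605 km: 11 (0.5747 km) is within range.

11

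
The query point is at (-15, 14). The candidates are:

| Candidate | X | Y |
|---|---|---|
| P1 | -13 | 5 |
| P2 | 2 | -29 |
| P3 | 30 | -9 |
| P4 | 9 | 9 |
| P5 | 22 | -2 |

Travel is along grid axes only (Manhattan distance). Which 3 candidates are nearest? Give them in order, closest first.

Distances from (-15, 14):
P1: 11
P2: 60
P3: 68
P4: 29
P5: 53
Sorted: P1 (11) < P4 (29) < P5 (53) < P2 (60) < P3 (68)

P1, P4, P5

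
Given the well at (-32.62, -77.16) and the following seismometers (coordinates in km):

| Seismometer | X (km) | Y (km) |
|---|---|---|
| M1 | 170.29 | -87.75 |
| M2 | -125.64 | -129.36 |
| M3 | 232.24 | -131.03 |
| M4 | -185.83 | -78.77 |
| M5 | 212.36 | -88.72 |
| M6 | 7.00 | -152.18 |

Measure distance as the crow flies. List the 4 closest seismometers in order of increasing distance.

M6, M2, M4, M1

Distances from (-32.62, -77.16):
M1: 203.19 km
M2: 106.67 km
M3: 270.28 km
M4: 153.22 km
M5: 245.25 km
M6: 84.84 km
Sorted: M6 (84.84 km) < M2 (106.67 km) < M4 (153.22 km) < M1 (203.19 km) < M5 (245.25 km) < M3 (270.28 km)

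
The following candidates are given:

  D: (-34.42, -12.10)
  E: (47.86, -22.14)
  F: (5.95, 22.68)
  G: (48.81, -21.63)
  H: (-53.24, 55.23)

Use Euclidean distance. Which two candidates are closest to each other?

E and G

Pairwise distances:
D–E: 82.89
D–F: 53.29
D–G: 83.77
D–H: 69.91
E–F: 61.36
E–G: 1.08
E–H: 127.31
F–G: 61.65
F–H: 67.55
G–H: 127.76
Closest pair: E–G at 1.08.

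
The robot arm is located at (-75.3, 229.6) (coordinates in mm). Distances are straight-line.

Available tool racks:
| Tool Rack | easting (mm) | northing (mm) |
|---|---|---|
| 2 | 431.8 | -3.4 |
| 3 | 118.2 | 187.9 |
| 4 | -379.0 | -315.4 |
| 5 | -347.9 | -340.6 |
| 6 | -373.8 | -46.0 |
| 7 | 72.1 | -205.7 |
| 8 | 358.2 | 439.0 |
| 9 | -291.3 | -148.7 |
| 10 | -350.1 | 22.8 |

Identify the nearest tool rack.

Distances from (-75.3, 229.6):
2: √((507.1)² + (-233.0)²) = √(257150.410 + 54289.000) = 558.1 mm
3: √((193.5)² + (-41.7)²) = √(37442.250 + 1738.890) = 197.9 mm
4: √((-303.7)² + (-545.0)²) = √(92233.690 + 297025.000) = 623.9 mm
5: √((-272.6)² + (-570.2)²) = √(74310.760 + 325128.040) = 632.0 mm
6: √((-298.5)² + (-275.6)²) = √(89102.250 + 75955.360) = 406.3 mm
7: √((147.4)² + (-435.3)²) = √(21726.760 + 189486.090) = 459.6 mm
8: √((433.5)² + (209.4)²) = √(187922.250 + 43848.360) = 481.4 mm
9: √((-216.0)² + (-378.3)²) = √(46656.000 + 143110.890) = 435.6 mm
10: √((-274.8)² + (-206.8)²) = √(75515.040 + 42766.240) = 343.9 mm
Minimum: 3 at 197.9 mm.

3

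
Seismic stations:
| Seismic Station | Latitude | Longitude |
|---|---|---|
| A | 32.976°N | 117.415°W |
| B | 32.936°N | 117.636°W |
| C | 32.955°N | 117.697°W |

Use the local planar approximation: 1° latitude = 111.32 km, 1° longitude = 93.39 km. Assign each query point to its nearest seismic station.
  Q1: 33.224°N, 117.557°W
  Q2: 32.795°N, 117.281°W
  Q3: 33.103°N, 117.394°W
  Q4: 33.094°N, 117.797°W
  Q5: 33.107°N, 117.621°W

Q1→A; Q2→A; Q3→A; Q4→C; Q5→C

Q1 at 33.224°N, 117.557°W:
  A: 30.627 km
  B: 32.898 km
  C: 32.675 km
  → nearest: A (30.627 km)
Q2 at 32.795°N, 117.281°W:
  A: 23.719 km
  B: 36.681 km
  C: 42.739 km
  → nearest: A (23.719 km)
Q3 at 33.103°N, 117.394°W:
  A: 14.273 km
  B: 29.264 km
  C: 32.744 km
  → nearest: A (14.273 km)
Q4 at 33.094°N, 117.797°W:
  A: 38.016 km
  B: 23.139 km
  C: 18.073 km
  → nearest: C (18.073 km)
Q5 at 33.107°N, 117.621°W:
  A: 24.141 km
  B: 19.087 km
  C: 18.349 km
  → nearest: C (18.349 km)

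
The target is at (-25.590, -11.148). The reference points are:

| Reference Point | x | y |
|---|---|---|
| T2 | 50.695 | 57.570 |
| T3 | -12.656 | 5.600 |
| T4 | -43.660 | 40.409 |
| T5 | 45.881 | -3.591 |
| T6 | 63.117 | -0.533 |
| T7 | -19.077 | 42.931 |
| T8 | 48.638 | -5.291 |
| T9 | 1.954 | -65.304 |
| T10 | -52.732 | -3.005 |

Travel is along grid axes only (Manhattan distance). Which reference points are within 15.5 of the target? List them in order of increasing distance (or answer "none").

none

Distances from (-25.590, -11.148):
T2: |76.285| + |68.718| = 76.285 + 68.718 = 145.003
T3: |12.934| + |16.748| = 12.934 + 16.748 = 29.682
T4: |-18.070| + |51.557| = 18.070 + 51.557 = 69.627
T5: |71.471| + |7.557| = 71.471 + 7.557 = 79.028
T6: |88.707| + |10.615| = 88.707 + 10.615 = 99.322
T7: |6.513| + |54.079| = 6.513 + 54.079 = 60.592
T8: |74.228| + |5.857| = 74.228 + 5.857 = 80.085
T9: |27.544| + |-54.156| = 27.544 + 54.156 = 81.700
T10: |-27.142| + |8.143| = 27.142 + 8.143 = 35.285
Threshold 15.5: none within range.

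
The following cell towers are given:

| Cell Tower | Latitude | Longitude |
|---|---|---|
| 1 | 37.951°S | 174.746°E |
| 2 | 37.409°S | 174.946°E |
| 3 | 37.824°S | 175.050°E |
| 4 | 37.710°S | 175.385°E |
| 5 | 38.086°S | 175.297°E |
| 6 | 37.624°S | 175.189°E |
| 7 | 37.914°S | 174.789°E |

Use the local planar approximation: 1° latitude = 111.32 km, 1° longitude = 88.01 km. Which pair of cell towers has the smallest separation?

1 and 7

Pairwise distances:
1–2: 62.851 km
1–3: 30.261 km
1–4: 62.310 km
1–5: 50.769 km
1–6: 53.340 km
1–7: 5.593 km
2–3: 47.096 km
2–4: 51.142 km
2–5: 81.449 km
2–6: 32.097 km
2–7: 57.890 km
3–4: 32.099 km
3–5: 36.376 km
3–6: 25.404 km
3–7: 25.060 km
4–5: 42.567 km
4–6: 19.728 km
4–7: 57.159 km
5–6: 52.301 km
5–7: 48.637 km
6–7: 47.765 km
Closest pair: 1–7 at 5.593 km.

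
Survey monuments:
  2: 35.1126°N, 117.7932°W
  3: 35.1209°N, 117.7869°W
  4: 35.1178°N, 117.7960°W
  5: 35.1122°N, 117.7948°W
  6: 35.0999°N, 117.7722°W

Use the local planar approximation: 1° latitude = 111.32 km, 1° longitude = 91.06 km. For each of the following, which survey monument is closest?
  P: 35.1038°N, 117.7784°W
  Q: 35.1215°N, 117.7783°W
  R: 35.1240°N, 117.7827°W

P at 35.1038°N, 117.7784°W:
  2: √((0.0088·111.32)² + (-0.0148·91.06)²) = √(0.959648 + 1.816263) = 1.6661 km
  3: √((0.0171·111.32)² + (-0.0085·91.06)²) = √(3.623586 + 0.599091) = 2.0549 km
  4: √((0.0140·111.32)² + (-0.0176·91.06)²) = √(2.428860 + 2.568506) = 2.2355 km
  5: √((0.0084·111.32)² + (-0.0164·91.06)²) = √(0.874390 + 2.230196) = 1.7620 km
  6: √((-0.0039·111.32)² + (0.0062·91.06)²) = √(0.188484 + 0.318742) = 0.7122 km
  → nearest: 6 (0.7122 km)
Q at 35.1215°N, 117.7783°W:
  2: √((-0.0089·111.32)² + (-0.0149·91.06)²) = √(0.981582 + 1.840890) = 1.6800 km
  3: √((-0.0006·111.32)² + (-0.0086·91.06)²) = √(0.004461 + 0.613271) = 0.7860 km
  4: √((-0.0037·111.32)² + (-0.0177·91.06)²) = √(0.169648 + 2.597777) = 1.6636 km
  5: √((-0.0093·111.32)² + (-0.0165·91.06)²) = √(1.071796 + 2.257476) = 1.8246 km
  6: √((-0.0216·111.32)² + (0.0061·91.06)²) = √(5.781678 + 0.308542) = 2.4678 km
  → nearest: 3 (0.7860 km)
R at 35.1240°N, 117.7827°W:
  2: √((-0.0114·111.32)² + (-0.0105·91.06)²) = √(1.610483 + 0.914185) = 1.5889 km
  3: √((-0.0031·111.32)² + (-0.0042·91.06)²) = √(0.119088 + 0.146270) = 0.5151 km
  4: √((-0.0062·111.32)² + (-0.0133·91.06)²) = √(0.476354 + 1.466758) = 1.3940 km
  5: √((-0.0118·111.32)² + (-0.0121·91.06)²) = √(1.725482 + 1.214021) = 1.7145 km
  6: √((-0.0241·111.32)² + (0.0105·91.06)²) = √(7.197480 + 0.914185) = 2.8481 km
  → nearest: 3 (0.5151 km)

P→6; Q→3; R→3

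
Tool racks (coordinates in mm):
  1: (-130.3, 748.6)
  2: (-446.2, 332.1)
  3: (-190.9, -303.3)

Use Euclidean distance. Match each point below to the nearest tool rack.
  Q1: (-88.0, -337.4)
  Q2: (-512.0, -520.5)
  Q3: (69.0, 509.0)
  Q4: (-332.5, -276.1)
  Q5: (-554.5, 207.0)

Q1 at (-88.0, -337.4):
  1: 1086.8 mm
  2: 759.3 mm
  3: 108.4 mm
  → nearest: 3 (108.4 mm)
Q2 at (-512.0, -520.5):
  1: 1325.3 mm
  2: 855.1 mm
  3: 387.7 mm
  → nearest: 3 (387.7 mm)
Q3 at (69.0, 509.0):
  1: 311.7 mm
  2: 544.7 mm
  3: 852.9 mm
  → nearest: 1 (311.7 mm)
Q4 at (-332.5, -276.1):
  1: 1044.5 mm
  2: 618.7 mm
  3: 144.2 mm
  → nearest: 3 (144.2 mm)
Q5 at (-554.5, 207.0):
  1: 688.0 mm
  2: 165.5 mm
  3: 626.6 mm
  → nearest: 2 (165.5 mm)

Q1→3; Q2→3; Q3→1; Q4→3; Q5→2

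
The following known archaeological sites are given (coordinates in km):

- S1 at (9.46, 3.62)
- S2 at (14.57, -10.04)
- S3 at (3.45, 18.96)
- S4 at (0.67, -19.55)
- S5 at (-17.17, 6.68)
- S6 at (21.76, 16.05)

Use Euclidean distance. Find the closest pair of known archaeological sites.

S1 and S2

Pairwise distances:
S1–S2: 14.58 km
S1–S3: 16.48 km
S1–S4: 24.78 km
S1–S5: 26.81 km
S1–S6: 17.49 km
S2–S3: 31.06 km
S2–S4: 16.84 km
S2–S5: 35.87 km
S2–S6: 27.06 km
S3–S4: 38.61 km
S3–S5: 24.00 km
S3–S6: 18.54 km
S4–S5: 31.72 km
S4–S6: 41.38 km
S5–S6: 40.04 km
Closest pair: S1–S2 at 14.58 km.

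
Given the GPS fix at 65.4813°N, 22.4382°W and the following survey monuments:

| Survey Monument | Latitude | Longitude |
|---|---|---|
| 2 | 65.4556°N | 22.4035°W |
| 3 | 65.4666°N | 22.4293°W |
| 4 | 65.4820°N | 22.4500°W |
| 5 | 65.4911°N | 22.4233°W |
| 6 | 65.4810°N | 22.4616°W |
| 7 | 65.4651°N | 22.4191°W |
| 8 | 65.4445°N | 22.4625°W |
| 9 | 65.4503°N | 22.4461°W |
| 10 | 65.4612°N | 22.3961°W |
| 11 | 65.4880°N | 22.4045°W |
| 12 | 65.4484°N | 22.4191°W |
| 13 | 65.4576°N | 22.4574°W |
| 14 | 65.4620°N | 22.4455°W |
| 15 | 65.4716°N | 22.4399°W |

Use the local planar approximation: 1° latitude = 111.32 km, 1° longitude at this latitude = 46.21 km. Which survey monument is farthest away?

Distances from 65.4813°N, 22.4382°W:
2: √((-0.0257·111.32)² + (0.0347·46.21)²) = √(8.184886 + 2.571171) = 3.2796 km
3: √((-0.0147·111.32)² + (0.0089·46.21)²) = √(2.677818 + 0.169142) = 1.6873 km
4: √((0.0007·111.32)² + (-0.0118·46.21)²) = √(0.006072 + 0.297328) = 0.5508 km
5: √((0.0098·111.32)² + (0.0149·46.21)²) = √(1.190141 + 0.474072) = 1.2900 km
6: √((-0.0003·111.32)² + (-0.0234·46.21)²) = √(0.001115 + 1.169240) = 1.0818 km
7: √((-0.0162·111.32)² + (0.0191·46.21)²) = √(3.252194 + 0.779002) = 2.0078 km
8: √((-0.0368·111.32)² + (-0.0243·46.21)²) = √(16.781935 + 1.260911) = 4.2477 km
9: √((-0.0310·111.32)² + (-0.0079·46.21)²) = √(11.908849 + 0.133268) = 3.4702 km
10: √((-0.0201·111.32)² + (0.0421·46.21)²) = √(5.006549 + 3.784741) = 2.9650 km
11: √((0.0067·111.32)² + (0.0337·46.21)²) = √(0.556283 + 2.425112) = 1.7267 km
12: √((-0.0329·111.32)² + (0.0191·46.21)²) = √(13.413379 + 0.779002) = 3.7673 km
13: √((-0.0237·111.32)² + (-0.0192·46.21)²) = √(6.960542 + 0.787181) = 2.7835 km
14: √((-0.0193·111.32)² + (-0.0073·46.21)²) = √(4.615949 + 0.113794) = 2.1748 km
15: √((-0.0097·111.32)² + (-0.0017·46.21)²) = √(1.165977 + 0.006171) = 1.0827 km
Maximum: 8 at 4.2477 km.

8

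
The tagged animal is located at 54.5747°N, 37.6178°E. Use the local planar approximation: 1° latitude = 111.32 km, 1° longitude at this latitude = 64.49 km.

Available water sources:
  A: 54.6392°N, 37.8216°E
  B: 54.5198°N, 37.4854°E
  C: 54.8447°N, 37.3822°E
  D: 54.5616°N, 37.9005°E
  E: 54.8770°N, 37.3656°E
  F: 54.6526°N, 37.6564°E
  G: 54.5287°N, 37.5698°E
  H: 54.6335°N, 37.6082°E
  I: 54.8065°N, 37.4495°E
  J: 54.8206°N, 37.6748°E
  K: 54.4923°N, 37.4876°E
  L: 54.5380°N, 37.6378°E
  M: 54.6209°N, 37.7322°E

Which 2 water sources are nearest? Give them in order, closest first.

L, G

Distances from 54.5747°N, 37.6178°E:
A: √((0.0645·111.32)² + (0.2038·64.49)²) = √(51.554410 + 172.740079) = 14.9765 km
B: √((-0.0549·111.32)² + (-0.1324·64.49)²) = √(37.350041 + 72.905572) = 10.5003 km
C: √((0.2700·111.32)² + (-0.2356·64.49)²) = √(903.387181 + 230.852895) = 33.6785 km
D: √((-0.0131·111.32)² + (0.2827·64.49)²) = √(2.126616 + 332.381138) = 18.2896 km
E: √((0.3023·111.32)² + (-0.2522·64.49)²) = √(1132.459527 + 264.529992) = 37.3763 km
F: √((0.0779·111.32)² + (0.0386·64.49)²) = √(75.200601 + 6.196684) = 9.0220 km
G: √((-0.0460·111.32)² + (-0.0480·64.49)²) = √(26.221773 + 9.582244) = 5.9836 km
H: √((0.0588·111.32)² + (-0.0096·64.49)²) = √(42.845089 + 0.383290) = 6.5748 km
I: √((0.2318·111.32)² + (-0.1683·64.49)²) = √(665.845177 + 117.802087) = 27.9937 km
J: √((0.2459·111.32)² + (0.0570·64.49)²) = √(749.313320 + 13.512461) = 27.6193 km
K: √((-0.0824·111.32)² + (-0.1302·64.49)²) = √(84.139673 + 70.502858) = 12.4355 km
L: √((-0.0367·111.32)² + (0.0200·64.49)²) = √(16.690853 + 1.663584) = 4.2842 km
M: √((0.0462·111.32)² + (0.1144·64.49)²) = √(26.450284 + 54.429808) = 8.9933 km
Sorted: L (4.2842 km) < G (5.9836 km) < H (6.5748 km) < M (8.9933 km) < …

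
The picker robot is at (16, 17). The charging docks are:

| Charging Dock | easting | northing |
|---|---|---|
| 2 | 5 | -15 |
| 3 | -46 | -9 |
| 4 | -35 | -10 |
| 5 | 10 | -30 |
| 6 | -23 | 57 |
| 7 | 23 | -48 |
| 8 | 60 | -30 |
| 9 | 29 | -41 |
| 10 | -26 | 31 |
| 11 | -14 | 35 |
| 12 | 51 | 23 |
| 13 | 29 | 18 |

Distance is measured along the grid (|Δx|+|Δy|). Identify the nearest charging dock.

Distances from (16, 17):
2: |-11| + |-32| = 11 + 32 = 43
3: |-62| + |-26| = 62 + 26 = 88
4: |-51| + |-27| = 51 + 27 = 78
5: |-6| + |-47| = 6 + 47 = 53
6: |-39| + |40| = 39 + 40 = 79
7: |7| + |-65| = 7 + 65 = 72
8: |44| + |-47| = 44 + 47 = 91
9: |13| + |-58| = 13 + 58 = 71
10: |-42| + |14| = 42 + 14 = 56
11: |-30| + |18| = 30 + 18 = 48
12: |35| + |6| = 35 + 6 = 41
13: |13| + |1| = 13 + 1 = 14
Minimum: 13 at 14.

13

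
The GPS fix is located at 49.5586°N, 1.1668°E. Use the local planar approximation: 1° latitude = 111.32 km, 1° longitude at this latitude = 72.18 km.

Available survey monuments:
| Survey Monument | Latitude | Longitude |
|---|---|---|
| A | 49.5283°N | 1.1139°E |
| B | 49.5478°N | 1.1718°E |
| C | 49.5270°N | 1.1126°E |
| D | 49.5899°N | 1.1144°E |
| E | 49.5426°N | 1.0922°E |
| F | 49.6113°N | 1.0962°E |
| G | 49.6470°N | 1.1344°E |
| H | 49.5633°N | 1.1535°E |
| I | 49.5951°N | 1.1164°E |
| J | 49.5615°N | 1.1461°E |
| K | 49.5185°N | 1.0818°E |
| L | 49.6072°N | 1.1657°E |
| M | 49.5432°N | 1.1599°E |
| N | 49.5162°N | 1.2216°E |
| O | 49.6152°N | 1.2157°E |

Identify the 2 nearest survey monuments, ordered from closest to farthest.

H, B

Distances from 49.5586°N, 1.1668°E:
A: √((-0.0303·111.32)² + (-0.0529·72.18)²) = √(11.377102 + 14.579583) = 5.0948 km
B: √((-0.0108·111.32)² + (0.0050·72.18)²) = √(1.445419 + 0.130249) = 1.2553 km
C: √((-0.0316·111.32)² + (-0.0542·72.18)²) = √(12.374298 + 15.304965) = 5.2611 km
D: √((0.0313·111.32)² + (-0.0524·72.18)²) = √(12.140458 + 14.305279) = 5.1425 km
E: √((-0.0160·111.32)² + (-0.0746·72.18)²) = √(3.172388 + 28.994219) = 5.6716 km
F: √((0.0527·111.32)² + (-0.0706·72.18)²) = √(34.416573 + 25.968278) = 7.7708 km
G: √((0.0884·111.32)² + (-0.0324·72.18)²) = √(96.839140 + 5.469200) = 10.1148 km
H: √((0.0047·111.32)² + (-0.0133·72.18)²) = √(0.273742 + 0.921588) = 1.0933 km
I: √((0.0365·111.32)² + (-0.0504·72.18)²) = √(16.509432 + 13.234113) = 5.4538 km
J: √((0.0029·111.32)² + (-0.0207·72.18)²) = √(0.104218 + 2.232413) = 1.5286 km
K: √((-0.0401·111.32)² + (-0.0850·72.18)²) = √(19.926689 + 37.641906) = 7.5874 km
L: √((0.0486·111.32)² + (-0.0011·72.18)²) = √(29.269745 + 0.006304) = 5.4107 km
M: √((-0.0154·111.32)² + (-0.0069·72.18)²) = √(2.938920 + 0.248046) = 1.7852 km
N: √((-0.0424·111.32)² + (0.0548·72.18)²) = √(22.278098 + 15.645695) = 6.1582 km
O: √((0.0566·111.32)² + (0.0489·72.18)²) = √(39.698972 + 12.458090) = 7.2220 km
Sorted: H (1.0933 km) < B (1.2553 km) < J (1.5286 km) < M (1.7852 km) < …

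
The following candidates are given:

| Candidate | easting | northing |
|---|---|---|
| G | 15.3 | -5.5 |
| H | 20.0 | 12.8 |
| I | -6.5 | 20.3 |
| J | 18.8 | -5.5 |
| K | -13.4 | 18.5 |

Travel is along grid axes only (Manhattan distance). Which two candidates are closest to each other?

Pairwise distances:
G–H: 23.0
G–I: 47.6
G–J: 3.5
G–K: 52.7
H–I: 34.0
H–J: 19.5
H–K: 39.1
I–J: 51.1
I–K: 8.7
J–K: 56.2
Closest pair: G–J at 3.5.

G and J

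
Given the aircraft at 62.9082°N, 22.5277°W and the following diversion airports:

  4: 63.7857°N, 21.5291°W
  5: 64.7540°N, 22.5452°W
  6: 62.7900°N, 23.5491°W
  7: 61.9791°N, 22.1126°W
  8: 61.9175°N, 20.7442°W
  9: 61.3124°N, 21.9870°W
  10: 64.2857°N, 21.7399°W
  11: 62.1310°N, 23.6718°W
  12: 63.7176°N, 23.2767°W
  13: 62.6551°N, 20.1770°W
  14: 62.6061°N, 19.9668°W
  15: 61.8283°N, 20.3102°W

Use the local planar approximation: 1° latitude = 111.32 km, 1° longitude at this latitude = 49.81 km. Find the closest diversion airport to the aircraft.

Distances from 62.9082°N, 22.5277°W:
4: √((0.8775·111.32)² + (0.9986·49.81)²) = √(9542.027099 + 2474.094062) = 109.6181 km
5: √((1.8458·111.32)² + (-0.0175·49.81)²) = √(42219.752068 + 0.759817) = 205.4763 km
6: √((-0.1182·111.32)² + (-1.0214·49.81)²) = √(173.133596 + 2588.360660) = 52.5499 km
7: √((-0.9291·111.32)² + (0.4151·49.81)²) = √(10697.229553 + 427.502393) = 105.4738 km
8: √((-0.9907·111.32)² + (1.7835·49.81)²) = √(12162.720348 + 7891.858882) = 141.6142 km
9: √((-1.5958·111.32)² + (0.5407·49.81)²) = √(31557.552748 + 725.347006) = 179.6744 km
10: √((1.3775·111.32)² + (0.7878·49.81)²) = √(23514.167655 + 1539.802557) = 158.2845 km
11: √((-0.7772·111.32)² + (-1.1441·49.81)²) = √(7485.347713 + 3247.588947) = 103.5999 km
12: √((0.8094·111.32)² + (-0.7490·49.81)²) = √(8118.443927 + 1391.863733) = 97.5208 km
13: √((-0.2531·111.32)² + (2.3507·49.81)²) = √(793.835809 + 13709.685687) = 120.4306 km
14: √((-0.3021·111.32)² + (2.5609·49.81)²) = √(1130.961565 + 16271.152809) = 131.9171 km
15: √((-1.0799·111.32)² + (2.2175·49.81)²) = √(14451.518317 + 12200.014321) = 163.2530 km
Minimum: 6 at 52.5499 km.

6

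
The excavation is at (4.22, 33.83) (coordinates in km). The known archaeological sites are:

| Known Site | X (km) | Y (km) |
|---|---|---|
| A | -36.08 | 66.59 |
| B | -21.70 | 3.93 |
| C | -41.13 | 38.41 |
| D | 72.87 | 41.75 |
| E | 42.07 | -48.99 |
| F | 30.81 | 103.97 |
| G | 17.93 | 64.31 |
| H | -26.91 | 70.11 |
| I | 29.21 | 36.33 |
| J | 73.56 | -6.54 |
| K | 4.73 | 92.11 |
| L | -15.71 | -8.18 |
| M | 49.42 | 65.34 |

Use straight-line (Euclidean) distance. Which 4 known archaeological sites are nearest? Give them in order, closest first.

Distances from (4.22, 33.83):
A: √((-40.30)² + (32.76)²) = √(1624.0900 + 1073.2176) = 51.94 km
B: √((-25.92)² + (-29.90)²) = √(671.8464 + 894.0100) = 39.57 km
C: √((-45.35)² + (4.58)²) = √(2056.6225 + 20.9764) = 45.58 km
D: √((68.65)² + (7.92)²) = √(4712.8225 + 62.7264) = 69.11 km
E: √((37.85)² + (-82.82)²) = √(1432.6225 + 6859.1524) = 91.06 km
F: √((26.59)² + (70.14)²) = √(707.0281 + 4919.6196) = 75.01 km
G: √((13.71)² + (30.48)²) = √(187.9641 + 929.0304) = 33.42 km
H: √((-31.13)² + (36.28)²) = √(969.0769 + 1316.2384) = 47.80 km
I: √((24.99)² + (2.50)²) = √(624.5001 + 6.2500) = 25.11 km
J: √((69.34)² + (-40.37)²) = √(4808.0356 + 1629.7369) = 80.24 km
K: √((0.51)² + (58.28)²) = √(0.2601 + 3396.5584) = 58.28 km
L: √((-19.93)² + (-42.01)²) = √(397.2049 + 1764.8401) = 46.50 km
M: √((45.20)² + (31.51)²) = √(2043.0400 + 992.8801) = 55.10 km
Sorted: I (25.11 km) < G (33.42 km) < B (39.57 km) < C (45.58 km) < L (46.50 km) < H (47.80 km) < …

I, G, B, C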